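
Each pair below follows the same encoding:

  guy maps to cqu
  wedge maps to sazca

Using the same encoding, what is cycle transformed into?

Compare letters: g→c is +22, u→q is +22, y→u is +22 — a constant shift. Each letter is shifted forward by 22 in the alphabet (a Caesar shift of +22).
Applying it to cycle: c+22=y, y+22=u, c+22=y, l+22=h, e+22=a.

yuyha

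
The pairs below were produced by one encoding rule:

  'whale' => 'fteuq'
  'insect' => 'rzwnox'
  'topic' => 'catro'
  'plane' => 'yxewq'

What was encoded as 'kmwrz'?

basin

Shifts by position in whale: pos 0: w→f (+9), pos 1: h→t (+12), pos 2: a→e (+4), pos 3: l→u (+9), pos 4: e→q (+12) — repeating every 3. It's a Vigenère-style cipher with numeric key [9,12,4]: position i shifts by key[i mod 3].
Reversing it on kmwrz: k−9=b, m−12=a, w−4=s, r−9=i, z−12=n.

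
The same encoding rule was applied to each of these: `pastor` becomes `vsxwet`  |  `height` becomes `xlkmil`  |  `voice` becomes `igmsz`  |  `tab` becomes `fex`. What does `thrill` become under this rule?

The output letters match the input read backwards, each shifted +4: pastor reversed is rotsap. Read the word backwards and shift each letter +4.
For thrill: reverse → llirht; then shift: l+4=p, l+4=p, i+4=m, r+4=v, h+4=l, t+4=x.

ppmvlx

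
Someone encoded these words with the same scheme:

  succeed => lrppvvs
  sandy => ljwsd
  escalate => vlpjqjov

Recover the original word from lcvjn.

This is an affine cipher: with a=0,…,z=25, each position x becomes (3x+9) mod 26.
Undoing it on lcvjn: l(11)→9·(11−9)≡18=s; c(2)→9·(2−9)≡15=p; v(21)→9·(21−9)≡4=e; j(9)→9·(9−9)≡0=a; n(13)→9·(13−9)≡10=k (all mod 26).

speak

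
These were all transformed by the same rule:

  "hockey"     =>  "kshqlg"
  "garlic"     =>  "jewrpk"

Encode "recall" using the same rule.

In hockey: h→k is +3, o→s is +4, c→h is +5, k→q is +6 — the shift increases by 1 each position. Each letter shifts forward by (position + 3), i.e. 3, 4, 5, … — the shift grows by one for each successive letter.
For recall: r+3=u, e+4=i, c+5=h, a+6=g, l+7=s, l+8=t.

uihgst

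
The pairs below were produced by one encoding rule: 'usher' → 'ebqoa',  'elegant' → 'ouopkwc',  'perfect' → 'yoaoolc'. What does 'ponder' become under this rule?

The shift depends on letter class: consonant s→b is +9, but vowel u→e is +10. Vowels shift forward by 10 and consonants shift forward by 9.
On ponder: p(cons)+9=y, o(vowel)+10=y, n(cons)+9=w, d(cons)+9=m, e(vowel)+10=o, r(cons)+9=a.

yywmoa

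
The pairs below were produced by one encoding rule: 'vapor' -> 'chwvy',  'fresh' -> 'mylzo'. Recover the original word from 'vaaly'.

It's a constant shift of +7 (ROT7).
Decoding vaaly: v−7=o, a−7=t, a−7=t, l−7=e, y−7=r.

otter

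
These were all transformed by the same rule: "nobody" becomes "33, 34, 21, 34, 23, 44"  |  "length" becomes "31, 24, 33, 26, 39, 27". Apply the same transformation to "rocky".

n is letter #14 and maps to 33: an offset of 19. Each letter is replaced by its alphabet position (a=1..z=26) + 19.
Applying it to rocky: r=18→37, o=15→34, c=3→22, k=11→30, y=25→44.

37, 34, 22, 30, 44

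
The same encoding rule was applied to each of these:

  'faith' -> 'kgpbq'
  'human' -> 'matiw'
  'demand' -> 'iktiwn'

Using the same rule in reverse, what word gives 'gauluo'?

In faith: f→k is +5, a→g is +6, i→p is +7, t→b is +8 — the shift increases by 1 each position. Letter i (0-indexed) is shifted by i+5, so successive shifts are 5, 6, 7, ….
Decoding gauluo: g−5=b, a−6=u, u−7=n, l−8=d, u−9=l, o−10=e.

bundle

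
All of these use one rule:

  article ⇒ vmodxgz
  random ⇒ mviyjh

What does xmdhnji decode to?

Compare letters: a→v is +21, r→m is +21, t→o is +21 — a constant shift. Each letter is shifted forward by 21 in the alphabet (a Caesar shift of +21).
Reversing it on xmdhnji: x−21=c, m−21=r, d−21=i, h−21=m, n−21=s, j−21=o, i−21=n.

crimson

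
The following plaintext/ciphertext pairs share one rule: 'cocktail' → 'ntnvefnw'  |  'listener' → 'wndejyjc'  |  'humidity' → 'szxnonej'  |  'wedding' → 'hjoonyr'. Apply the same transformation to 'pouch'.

The shift depends on letter class: consonant c→n is +11, but vowel o→t is +5. The rule splits by letter class: vowels +5, consonants +11.
On pouch: p(cons)+11=a, o(vowel)+5=t, u(vowel)+5=z, c(cons)+11=n, h(cons)+11=s.

atzns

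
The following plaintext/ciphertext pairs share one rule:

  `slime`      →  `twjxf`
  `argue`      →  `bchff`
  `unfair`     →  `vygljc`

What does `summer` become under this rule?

tfnxfc

Shifts by position in slime: pos 0: s→t (+1), pos 1: l→w (+11), pos 2: i→j (+1), pos 3: m→x (+11) — repeating every 2. It's a Vigenère-style cipher with numeric key [1,11]: position i shifts by key[i mod 2].
Applying it to summer: s+1=t, u+11=f, m+1=n, m+11=x, e+1=f, r+11=c.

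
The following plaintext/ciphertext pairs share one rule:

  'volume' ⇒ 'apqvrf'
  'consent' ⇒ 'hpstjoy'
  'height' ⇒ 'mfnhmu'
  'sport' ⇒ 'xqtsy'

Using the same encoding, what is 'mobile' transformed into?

rpgjqf

Shifts by position in volume: pos 0: v→a (+5), pos 1: o→p (+1), pos 2: l→q (+5), pos 3: u→v (+1) — repeating every 2. A repeating key of period 2 is used — shifts +5, +1 over and over.
Applying it to mobile: m+5=r, o+1=p, b+5=g, i+1=j, l+5=q, e+1=f.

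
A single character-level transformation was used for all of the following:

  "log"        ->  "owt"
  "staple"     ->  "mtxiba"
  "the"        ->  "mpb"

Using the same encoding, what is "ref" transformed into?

The word is reversed, then every letter is shifted forward by 8.
On ref: reverse → fer; then shift: f+8=n, e+8=m, r+8=z.

nmz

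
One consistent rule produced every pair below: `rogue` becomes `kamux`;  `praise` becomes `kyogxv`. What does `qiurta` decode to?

The output letters match the input read backwards, each shifted +6: rogue reversed is eugor. Read the word backwards and shift each letter +6.
Undoing it on qiurta: shift back: q−6=k, i−6=c, u−6=o, r−6=l, t−6=n, a−6=u → kcolnu; then reverse → unlock.

unlock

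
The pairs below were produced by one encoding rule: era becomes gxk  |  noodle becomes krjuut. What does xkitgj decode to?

dancer

The output letters match the input read backwards, each shifted +6: era reversed is are. Two steps: reverse the string, then apply a Caesar shift of +6.
Decoding xkitgj: shift back: x−6=r, k−6=e, i−6=c, t−6=n, g−6=a, j−6=d → recnad; then reverse → dancer.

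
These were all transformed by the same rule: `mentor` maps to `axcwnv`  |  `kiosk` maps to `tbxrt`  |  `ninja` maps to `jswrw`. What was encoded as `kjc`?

tab

The output letters match the input read backwards, each shifted +9: mentor reversed is rotnem. Read the word backwards and shift each letter +9.
Reversing it on kjc: shift back: k−9=b, j−9=a, c−9=t → bat; then reverse → tab.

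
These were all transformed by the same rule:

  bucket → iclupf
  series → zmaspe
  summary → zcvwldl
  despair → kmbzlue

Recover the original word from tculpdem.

mulberry

Each letter shifts forward by (position + 7), i.e. 7, 8, 9, … — the shift grows by one for each successive letter.
Undoing it on tculpdem: t−7=m, c−8=u, u−9=l, l−10=b, p−11=e, d−12=r, e−13=r, m−14=y.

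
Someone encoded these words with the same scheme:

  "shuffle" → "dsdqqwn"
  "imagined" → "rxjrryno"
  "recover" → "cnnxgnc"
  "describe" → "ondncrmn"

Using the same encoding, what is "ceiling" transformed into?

The shift depends on letter class: consonant s→d is +11, but vowel u→d is +9. Vowels shift forward by 9 and consonants shift forward by 11.
Applying it to ceiling: c(cons)+11=n, e(vowel)+9=n, i(vowel)+9=r, l(cons)+11=w, i(vowel)+9=r, n(cons)+11=y, g(cons)+11=r.

nnrwryr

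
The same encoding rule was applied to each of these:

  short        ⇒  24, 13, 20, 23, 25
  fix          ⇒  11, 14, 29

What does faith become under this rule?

s is letter #19 and maps to 24: an offset of 5. Letters become their 1-based position plus 5 (so a→6, b→7, …).
Applying it to faith: f=6→11, a=1→6, i=9→14, t=20→25, h=8→13.

11, 6, 14, 25, 13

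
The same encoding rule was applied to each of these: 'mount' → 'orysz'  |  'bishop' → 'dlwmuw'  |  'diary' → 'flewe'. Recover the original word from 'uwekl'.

In mount: m→o is +2, o→r is +3, u→y is +4, n→s is +5 — the shift increases by 1 each position. Letter i (0-indexed) is shifted by i+2, so successive shifts are 2, 3, 4, ….
Reversing it on uwekl: u−2=s, w−3=t, e−4=a, k−5=f, l−6=f.

staff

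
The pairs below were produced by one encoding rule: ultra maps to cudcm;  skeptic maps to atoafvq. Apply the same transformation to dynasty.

In ultra: u→c is +8, l→u is +9, t→d is +10, r→c is +11 — the shift increases by 1 each position. Each letter shifts forward by (position + 8), i.e. 8, 9, 10, … — the shift grows by one for each successive letter.
For dynasty: d+8=l, y+9=h, n+10=x, a+11=l, s+12=e, t+13=g, y+14=m.

lhxlegm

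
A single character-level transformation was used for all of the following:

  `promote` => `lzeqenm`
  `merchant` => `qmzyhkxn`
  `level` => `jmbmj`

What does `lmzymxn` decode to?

Treating letters as 0–25, the rule is x ↦ 7x + 10 (mod 26).
Reversing it on lmzymxn: l(11)→15·(11−10)≡15=p; m(12)→15·(12−10)≡4=e; z(25)→15·(25−10)≡17=r; y(24)→15·(24−10)≡2=c; m(12)→15·(12−10)≡4=e; x(23)→15·(23−10)≡13=n; n(13)→15·(13−10)≡19=t (all mod 26).

percent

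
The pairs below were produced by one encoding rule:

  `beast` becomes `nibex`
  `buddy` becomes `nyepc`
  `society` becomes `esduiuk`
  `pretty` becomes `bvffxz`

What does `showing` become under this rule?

A repeating key of period 3 is used — shifts +12, +4, +1 over and over.
Applying it to showing: s+12=e, h+4=l, o+1=p, w+12=i, i+4=m, n+1=o, g+12=s.

elpimos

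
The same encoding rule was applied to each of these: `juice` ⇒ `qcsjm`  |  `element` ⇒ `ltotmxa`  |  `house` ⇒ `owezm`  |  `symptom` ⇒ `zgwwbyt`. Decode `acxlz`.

Shifts by position in juice: pos 0: j→q (+7), pos 1: u→c (+8), pos 2: i→s (+10), pos 3: c→j (+7), pos 4: e→m (+8) — repeating every 3. A repeating key of period 3 is used — shifts +7, +8, +10 over and over.
Decoding acxlz: a−7=t, c−8=u, x−10=n, l−7=e, z−8=r.

tuner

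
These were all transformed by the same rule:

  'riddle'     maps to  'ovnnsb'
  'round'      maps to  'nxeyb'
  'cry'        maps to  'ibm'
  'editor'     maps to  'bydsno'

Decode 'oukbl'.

brake

Read the word backwards and shift each letter +10.
Undoing it on oukbl: shift back: o−10=e, u−10=k, k−10=a, b−10=r, l−10=b → ekarb; then reverse → brake.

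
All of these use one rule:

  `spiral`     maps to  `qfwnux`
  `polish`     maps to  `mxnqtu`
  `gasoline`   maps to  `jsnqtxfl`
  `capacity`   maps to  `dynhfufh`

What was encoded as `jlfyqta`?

voltage

The output letters match the input read backwards, each shifted +5: spiral reversed is larips. Read the word backwards and shift each letter +5.
Reversing it on jlfyqta: shift back: j−5=e, l−5=g, f−5=a, y−5=t, q−5=l, t−5=o, a−5=v → egatlov; then reverse → voltage.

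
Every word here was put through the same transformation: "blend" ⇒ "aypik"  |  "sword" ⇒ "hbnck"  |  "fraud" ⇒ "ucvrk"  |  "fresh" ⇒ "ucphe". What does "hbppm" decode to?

b(1)→a(0) and l(11)→y(24) fit y≡5x+21 (mod 26); the inverse of 5 mod 26 is 21. Each letter's alphabet position (a=0..z=25) is mapped through 5·x+21 mod 26 — an affine cipher.
Undoing it on hbppm: h(7)→21·(7−21)≡18=s; b(1)→21·(1−21)≡22=w; p(15)→21·(15−21)≡4=e; p(15)→21·(15−21)≡4=e; m(12)→21·(12−21)≡19=t (all mod 26).

sweet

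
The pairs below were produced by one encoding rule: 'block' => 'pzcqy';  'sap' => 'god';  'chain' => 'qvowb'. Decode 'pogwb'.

Compare letters: b→p is +14, l→z is +14, o→c is +14 — a constant shift. Each letter is shifted forward by 14 in the alphabet (a Caesar shift of +14).
Decoding pogwb: p−14=b, o−14=a, g−14=s, w−14=i, b−14=n.

basin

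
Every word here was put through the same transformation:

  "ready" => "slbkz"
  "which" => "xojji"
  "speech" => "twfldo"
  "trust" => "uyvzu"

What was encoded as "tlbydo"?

Shifts by position in ready: pos 0: r→s (+1), pos 1: e→l (+7), pos 2: a→b (+1), pos 3: d→k (+7) — repeating every 2. A repeating key of period 2 is used — shifts +1, +7 over and over.
Reversing it on tlbydo: t−1=s, l−7=e, b−1=a, y−7=r, d−1=c, o−7=h.

search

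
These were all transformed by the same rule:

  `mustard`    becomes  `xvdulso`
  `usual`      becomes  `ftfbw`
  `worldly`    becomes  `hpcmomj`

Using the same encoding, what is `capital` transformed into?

nbajebw

Shifts by position in mustard: pos 0: m→x (+11), pos 1: u→v (+1), pos 2: s→d (+11), pos 3: t→u (+1) — repeating every 2. The shifts repeat in a cycle of length 2: positions 0,1,… shift by +11, +1, then the pattern repeats.
Applying it to capital: c+11=n, a+1=b, p+11=a, i+1=j, t+11=e, a+1=b, l+11=w.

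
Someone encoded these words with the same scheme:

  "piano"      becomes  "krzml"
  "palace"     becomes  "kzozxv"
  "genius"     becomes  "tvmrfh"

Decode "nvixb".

Letters are reflected about the middle of the alphabet (position → 25−position): Atbash.
Decoding nvixb: n↔m, v↔e, i↔r, x↔c, b↔y.

mercy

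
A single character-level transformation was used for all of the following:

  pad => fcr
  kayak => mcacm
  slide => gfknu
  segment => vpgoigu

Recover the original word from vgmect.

The output letters match the input read backwards, each shifted +2: pad reversed is dap. The word is reversed, then every letter is shifted forward by 2.
Reversing it on vgmect: shift back: v−2=t, g−2=e, m−2=k, e−2=c, c−2=a, t−2=r → tekcar; then reverse → racket.

racket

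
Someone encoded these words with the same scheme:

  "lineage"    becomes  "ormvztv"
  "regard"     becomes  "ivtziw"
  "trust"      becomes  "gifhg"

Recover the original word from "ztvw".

aged

Each pair mirrors across the alphabet (l↔o, i↔r, n↔m): positions sum to 25. This is the alphabet-reversal cipher (Atbash): a becomes z, b becomes y, etc.
Undoing it on ztvw: z↔a, t↔g, v↔e, w↔d.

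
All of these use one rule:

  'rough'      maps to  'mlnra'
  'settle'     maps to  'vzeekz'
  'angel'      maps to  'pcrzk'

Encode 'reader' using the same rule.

r(17)→m(12) and o(14)→l(11) fit y≡9x+15 (mod 26); the inverse of 9 mod 26 is 3. This is an affine cipher: with a=0,…,z=25, each position x becomes (9x+15) mod 26.
For reader: r(17)→9·17+15≡12=m; e(4)→9·4+15≡25=z; a(0)→9·0+15≡15=p; d(3)→9·3+15≡16=q; e(4)→9·4+15≡25=z; r(17)→9·17+15≡12=m (all mod 26).

mzpqzm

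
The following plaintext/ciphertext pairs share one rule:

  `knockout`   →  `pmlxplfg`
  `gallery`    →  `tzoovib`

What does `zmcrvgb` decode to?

anxiety

Each pair mirrors across the alphabet (k↔p, n↔m, o↔l): positions sum to 25. Letters are reflected about the middle of the alphabet (position → 25−position): Atbash.
Undoing it on zmcrvgb: z↔a, m↔n, c↔x, r↔i, v↔e, g↔t, b↔y.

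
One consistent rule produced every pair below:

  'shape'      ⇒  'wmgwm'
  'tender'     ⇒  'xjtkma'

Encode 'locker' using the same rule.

In shape: s→w is +4, h→m is +5, a→g is +6, p→w is +7 — the shift increases by 1 each position. Each letter shifts forward by (position + 4), i.e. 4, 5, 6, … — the shift grows by one for each successive letter.
For locker: l+4=p, o+5=t, c+6=i, k+7=r, e+8=m, r+9=a.

ptirma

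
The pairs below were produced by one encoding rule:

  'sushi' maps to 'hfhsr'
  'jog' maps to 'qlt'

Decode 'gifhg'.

trust

Each letter is replaced by its mirror in the alphabet: a↔z, b↔y, c↔x, and so on (the Atbash cipher).
Undoing it on gifhg: g↔t, i↔r, f↔u, h↔s, g↔t.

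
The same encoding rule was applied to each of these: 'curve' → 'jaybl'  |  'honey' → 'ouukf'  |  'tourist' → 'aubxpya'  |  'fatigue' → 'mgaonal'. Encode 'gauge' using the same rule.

Shifts by position in curve: pos 0: c→j (+7), pos 1: u→a (+6), pos 2: r→y (+7), pos 3: v→b (+6) — repeating every 2. A repeating key of period 2 is used — shifts +7, +6 over and over.
Applying it to gauge: g+7=n, a+6=g, u+7=b, g+6=m, e+7=l.

ngbml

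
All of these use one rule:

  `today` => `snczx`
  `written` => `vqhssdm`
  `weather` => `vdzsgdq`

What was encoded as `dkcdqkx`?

Each letter is shifted forward by 25 in the alphabet (a Caesar shift of +25).
Decoding dkcdqkx: d−25=e, k−25=l, c−25=d, d−25=e, q−25=r, k−25=l, x−25=y.

elderly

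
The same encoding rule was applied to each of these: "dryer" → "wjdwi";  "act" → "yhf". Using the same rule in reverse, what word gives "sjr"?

Read the word backwards and shift each letter +5.
Reversing it on sjr: shift back: s−5=n, j−5=e, r−5=m → nem; then reverse → men.

men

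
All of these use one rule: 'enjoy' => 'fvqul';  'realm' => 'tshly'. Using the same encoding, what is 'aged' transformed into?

The output letters match the input read backwards, each shifted +7: enjoy reversed is yojne. Read the word backwards and shift each letter +7.
Applying it to aged: reverse → dega; then shift: d+7=k, e+7=l, g+7=n, a+7=h.

klnh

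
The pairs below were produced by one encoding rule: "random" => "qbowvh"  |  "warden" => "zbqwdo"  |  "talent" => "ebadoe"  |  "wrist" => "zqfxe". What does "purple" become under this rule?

clqcad

Each letter's alphabet position (a=0..z=25) is mapped through 7·x+1 mod 26 — an affine cipher.
Applying it to purple: p(15)→7·15+1≡2=c; u(20)→7·20+1≡11=l; r(17)→7·17+1≡16=q; p(15)→7·15+1≡2=c; l(11)→7·11+1≡0=a; e(4)→7·4+1≡3=d (all mod 26).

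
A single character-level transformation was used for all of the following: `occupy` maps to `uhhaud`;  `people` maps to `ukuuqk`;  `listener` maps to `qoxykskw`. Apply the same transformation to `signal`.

xolsgq

The shift depends on letter class: consonant c→h is +5, but vowel o→u is +6. Two shifts are in play — +6 for a/e/i/o/u, +5 for every other letter.
On signal: s(cons)+5=x, i(vowel)+6=o, g(cons)+5=l, n(cons)+5=s, a(vowel)+6=g, l(cons)+5=q.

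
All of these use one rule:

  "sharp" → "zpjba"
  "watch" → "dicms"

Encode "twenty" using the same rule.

aenxek

Each letter shifts forward by (position + 7), i.e. 7, 8, 9, … — the shift grows by one for each successive letter.
For twenty: t+7=a, w+8=e, e+9=n, n+10=x, t+11=e, y+12=k.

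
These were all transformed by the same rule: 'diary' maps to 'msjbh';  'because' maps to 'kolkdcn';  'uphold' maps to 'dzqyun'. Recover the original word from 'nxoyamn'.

Shifts by position in diary: pos 0: d→m (+9), pos 1: i→s (+10), pos 2: a→j (+9), pos 3: r→b (+10) — repeating every 2. A repeating key of period 2 is used — shifts +9, +10 over and over.
Decoding nxoyamn: n−9=e, x−10=n, o−9=f, y−10=o, a−9=r, m−10=c, n−9=e.

enforce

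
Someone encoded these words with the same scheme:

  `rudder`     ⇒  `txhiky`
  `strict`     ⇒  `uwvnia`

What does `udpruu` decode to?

In rudder: r→t is +2, u→x is +3, d→h is +4, d→i is +5 — the shift increases by 1 each position. The shift increases by 1 at each position, starting from +2: 2, 3, 4, ….
Decoding udpruu: u−2=s, d−3=a, p−4=l, r−5=m, u−6=o, u−7=n.

salmon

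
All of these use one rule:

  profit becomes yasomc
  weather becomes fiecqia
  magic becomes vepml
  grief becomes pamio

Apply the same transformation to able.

The rule splits by letter class: vowels +4, consonants +9.
For able: a(vowel)+4=e, b(cons)+9=k, l(cons)+9=u, e(vowel)+4=i.

ekui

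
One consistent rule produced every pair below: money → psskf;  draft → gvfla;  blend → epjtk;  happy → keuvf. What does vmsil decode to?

since

In money: m→p is +3, o→s is +4, n→s is +5, e→k is +6 — the shift increases by 1 each position. Each letter shifts forward by (position + 3), i.e. 3, 4, 5, … — the shift grows by one for each successive letter.
Undoing it on vmsil: v−3=s, m−4=i, s−5=n, i−6=c, l−7=e.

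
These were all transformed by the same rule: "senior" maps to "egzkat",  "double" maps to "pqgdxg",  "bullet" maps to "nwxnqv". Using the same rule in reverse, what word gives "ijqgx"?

wheel

It's a Vigenère-style cipher with numeric key [12,2]: position i shifts by key[i mod 2].
Reversing it on ijqgx: i−12=w, j−2=h, q−12=e, g−2=e, x−12=l.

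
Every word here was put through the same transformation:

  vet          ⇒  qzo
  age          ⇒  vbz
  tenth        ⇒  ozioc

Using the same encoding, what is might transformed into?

Compare letters: v→q is +21, e→z is +21, t→o is +21 — a constant shift. It's a constant shift of +21 (ROT21).
On might: m+21=h, i+21=d, g+21=b, h+21=c, t+21=o.

hdbco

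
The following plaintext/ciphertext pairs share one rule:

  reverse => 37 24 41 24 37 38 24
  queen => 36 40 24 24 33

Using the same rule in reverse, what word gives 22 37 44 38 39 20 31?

r is letter #18 and maps to 37: an offset of 19. The number is (letter's place in the alphabet, a=1) + 19.
Undoing it on 22 37 44 38 39 20 31: 22→(22−19)÷1=3=c, 37→(37−19)÷1=18=r, 44→(44−19)÷1=25=y, 38→(38−19)÷1=19=s, 39→(39−19)÷1=20=t, 20→(20−19)÷1=1=a, 31→(31−19)÷1=12=l.

crystal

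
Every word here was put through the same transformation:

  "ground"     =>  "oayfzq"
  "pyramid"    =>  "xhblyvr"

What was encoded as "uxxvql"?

monkey

In ground: g→o is +8, r→a is +9, o→y is +10, u→f is +11 — the shift increases by 1 each position. Each letter shifts forward by (position + 8), i.e. 8, 9, 10, … — the shift grows by one for each successive letter.
Decoding uxxvql: u−8=m, x−9=o, x−10=n, v−11=k, q−12=e, l−13=y.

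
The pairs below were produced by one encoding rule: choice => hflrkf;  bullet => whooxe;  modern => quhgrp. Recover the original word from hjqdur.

orange

Two steps: reverse the string, then apply a Caesar shift of +3.
Reversing it on hjqdur: shift back: h−3=e, j−3=g, q−3=n, d−3=a, u−3=r, r−3=o → egnaro; then reverse → orange.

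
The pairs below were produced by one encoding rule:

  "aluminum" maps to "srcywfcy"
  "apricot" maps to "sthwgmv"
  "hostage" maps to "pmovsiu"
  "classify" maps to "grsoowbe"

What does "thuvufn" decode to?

Each letter's alphabet position (a=0..z=25) is mapped through 7·x+18 mod 26 — an affine cipher.
Undoing it on thuvufn: t(19)→15·(19−18)≡15=p; h(7)→15·(7−18)≡17=r; u(20)→15·(20−18)≡4=e; v(21)→15·(21−18)≡19=t; u(20)→15·(20−18)≡4=e; f(5)→15·(5−18)≡13=n; n(13)→15·(13−18)≡3=d (all mod 26).

pretend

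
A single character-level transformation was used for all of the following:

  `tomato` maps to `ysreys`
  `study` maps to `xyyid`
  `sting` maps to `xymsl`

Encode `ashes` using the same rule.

The shift depends on letter class: consonant t→y is +5, but vowel o→s is +4. Vowels shift forward by 4 and consonants shift forward by 5.
On ashes: a(vowel)+4=e, s(cons)+5=x, h(cons)+5=m, e(vowel)+4=i, s(cons)+5=x.

exmix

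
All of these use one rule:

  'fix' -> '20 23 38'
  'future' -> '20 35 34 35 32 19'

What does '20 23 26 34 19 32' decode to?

f is letter #6 and maps to 20: an offset of 14. Letters become their 1-based position plus 14 (so a→15, b→16, …).
Decoding 20 23 26 34 19 32: 20→(20−14)÷1=6=f, 23→(23−14)÷1=9=i, 26→(26−14)÷1=12=l, 34→(34−14)÷1=20=t, 19→(19−14)÷1=5=e, 32→(32−14)÷1=18=r.

filter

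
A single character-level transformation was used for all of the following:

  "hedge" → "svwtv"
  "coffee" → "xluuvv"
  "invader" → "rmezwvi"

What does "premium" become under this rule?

kivnrfn

Each letter is replaced by its mirror in the alphabet: a↔z, b↔y, c↔x, and so on (the Atbash cipher).
On premium: p↔k, r↔i, e↔v, m↔n, i↔r, u↔f, m↔n.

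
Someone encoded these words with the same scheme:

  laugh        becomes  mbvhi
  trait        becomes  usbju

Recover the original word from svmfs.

Each letter is shifted forward by 1 in the alphabet (a Caesar shift of +1).
Decoding svmfs: s−1=r, v−1=u, m−1=l, f−1=e, s−1=r.

ruler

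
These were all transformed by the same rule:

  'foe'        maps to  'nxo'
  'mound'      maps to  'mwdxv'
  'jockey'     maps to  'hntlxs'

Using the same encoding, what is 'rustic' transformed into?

lrcbda

The word is reversed, then every letter is shifted forward by 9.
Applying it to rustic: reverse → citsur; then shift: c+9=l, i+9=r, t+9=c, s+9=b, u+9=d, r+9=a.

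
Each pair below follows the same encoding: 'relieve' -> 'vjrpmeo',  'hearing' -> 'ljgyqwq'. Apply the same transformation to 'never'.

Each letter shifts forward by (position + 4), i.e. 4, 5, 6, … — the shift grows by one for each successive letter.
For never: n+4=r, e+5=j, v+6=b, e+7=l, r+8=z.

rjblz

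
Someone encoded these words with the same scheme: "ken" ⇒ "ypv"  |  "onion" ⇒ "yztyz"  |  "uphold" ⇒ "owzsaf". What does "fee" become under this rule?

The word is reversed, then every letter is shifted forward by 11.
For fee: reverse → eef; then shift: e+11=p, e+11=p, f+11=q.

ppq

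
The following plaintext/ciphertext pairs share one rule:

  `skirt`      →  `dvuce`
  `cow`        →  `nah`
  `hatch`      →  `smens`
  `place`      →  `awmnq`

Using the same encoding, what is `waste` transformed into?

Vowels shift forward by 12 and consonants shift forward by 11.
For waste: w(cons)+11=h, a(vowel)+12=m, s(cons)+11=d, t(cons)+11=e, e(vowel)+12=q.

hmdeq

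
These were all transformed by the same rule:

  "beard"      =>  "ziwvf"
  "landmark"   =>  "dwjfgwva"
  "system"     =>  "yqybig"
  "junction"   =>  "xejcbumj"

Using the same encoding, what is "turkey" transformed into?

bevaiq

b(1)→z(25) and e(4)→i(8) fit y≡3x+22 (mod 26); the inverse of 3 mod 26 is 9. This is an affine cipher: with a=0,…,z=25, each position x becomes (3x+22) mod 26.
For turkey: t(19)→3·19+22≡1=b; u(20)→3·20+22≡4=e; r(17)→3·17+22≡21=v; k(10)→3·10+22≡0=a; e(4)→3·4+22≡8=i; y(24)→3·24+22≡16=q (all mod 26).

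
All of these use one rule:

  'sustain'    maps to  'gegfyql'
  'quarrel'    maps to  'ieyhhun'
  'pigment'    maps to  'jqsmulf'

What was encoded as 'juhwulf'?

percent

s(18)→g(6) and u(20)→e(4) fit y≡25x+24 (mod 26); the inverse of 25 mod 26 is 25. This is an affine cipher: with a=0,…,z=25, each position x becomes (25x+24) mod 26.
Reversing it on juhwulf: j(9)→25·(9−24)≡15=p; u(20)→25·(20−24)≡4=e; h(7)→25·(7−24)≡17=r; w(22)→25·(22−24)≡2=c; u(20)→25·(20−24)≡4=e; l(11)→25·(11−24)≡13=n; f(5)→25·(5−24)≡19=t (all mod 26).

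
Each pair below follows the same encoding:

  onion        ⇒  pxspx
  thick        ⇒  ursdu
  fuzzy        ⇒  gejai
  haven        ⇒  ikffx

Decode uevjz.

Shifts by position in onion: pos 0: o→p (+1), pos 1: n→x (+10), pos 2: i→s (+10), pos 3: o→p (+1), pos 4: n→x (+10) — repeating every 3. A repeating key of period 3 is used — shifts +1, +10, +10 over and over.
Undoing it on uevjz: u−1=t, e−10=u, v−10=l, j−1=i, z−10=p.

tulip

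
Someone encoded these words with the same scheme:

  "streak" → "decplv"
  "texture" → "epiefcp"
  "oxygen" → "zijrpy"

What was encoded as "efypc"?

tuner

Compare letters: s→d is +11, t→e is +11, r→c is +11 — a constant shift. It's a constant shift of +11 (ROT11).
Reversing it on efypc: e−11=t, f−11=u, y−11=n, p−11=e, c−11=r.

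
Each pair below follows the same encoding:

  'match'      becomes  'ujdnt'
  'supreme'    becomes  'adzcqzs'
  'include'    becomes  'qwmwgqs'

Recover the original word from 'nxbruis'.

In match: m→u is +8, a→j is +9, t→d is +10, c→n is +11 — the shift increases by 1 each position. Each letter shifts forward by (position + 8), i.e. 8, 9, 10, … — the shift grows by one for each successive letter.
Decoding nxbruis: n−8=f, x−9=o, b−10=r, r−11=g, u−12=i, i−13=v, s−14=e.

forgive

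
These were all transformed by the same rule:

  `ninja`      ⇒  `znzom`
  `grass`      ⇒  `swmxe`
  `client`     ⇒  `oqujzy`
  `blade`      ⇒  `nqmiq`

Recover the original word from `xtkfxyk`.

loyalty

Shifts by position in ninja: pos 0: n→z (+12), pos 1: i→n (+5), pos 2: n→z (+12), pos 3: j→o (+5) — repeating every 2. It's a Vigenère-style cipher with numeric key [12,5]: position i shifts by key[i mod 2].
Undoing it on xtkfxyk: x−12=l, t−5=o, k−12=y, f−5=a, x−12=l, y−5=t, k−12=y.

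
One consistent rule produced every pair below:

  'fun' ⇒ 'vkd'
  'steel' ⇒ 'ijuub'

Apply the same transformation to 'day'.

Compare letters: f→v is +16, u→k is +16, n→d is +16 — a constant shift. It's a constant shift of +16 (ROT16).
Applying it to day: d+16=t, a+16=q, y+16=o.

tqo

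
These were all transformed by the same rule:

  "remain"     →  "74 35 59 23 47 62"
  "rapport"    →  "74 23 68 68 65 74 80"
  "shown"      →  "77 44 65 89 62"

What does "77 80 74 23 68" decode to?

r(#18)→74 and e(#5)→35: differences scale by 3, so n = 3·pos + 20. With a=1..z=26, the number is 3·pos + 20.
Decoding 77 80 74 23 68: 77→(77−20)÷3=19=s, 80→(80−20)÷3=20=t, 74→(74−20)÷3=18=r, 23→(23−20)÷3=1=a, 68→(68−20)÷3=16=p.

strap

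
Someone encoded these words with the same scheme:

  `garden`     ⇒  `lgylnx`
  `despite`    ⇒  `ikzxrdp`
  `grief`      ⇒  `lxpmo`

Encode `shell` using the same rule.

xnltu

In garden: g→l is +5, a→g is +6, r→y is +7, d→l is +8 — the shift increases by 1 each position. Letter i (0-indexed) is shifted by i+5, so successive shifts are 5, 6, 7, ….
For shell: s+5=x, h+6=n, e+7=l, l+8=t, l+9=u.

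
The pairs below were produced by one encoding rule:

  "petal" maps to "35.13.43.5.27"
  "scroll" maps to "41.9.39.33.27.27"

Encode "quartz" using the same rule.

With a=1..z=26, the number is 2·pos + 3.
On quartz: q=17→37, u=21→45, a=1→5, r=18→39, t=20→43, z=26→55.

37.45.5.39.43.55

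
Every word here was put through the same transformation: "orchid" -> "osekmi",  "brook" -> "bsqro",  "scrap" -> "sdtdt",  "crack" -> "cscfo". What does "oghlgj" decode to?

In orchid: o→o is +0, r→s is +1, c→e is +2, h→k is +3 — the shift increases by 1 each position. The shift increases by 1 at each position, starting from +0: 0, 1, 2, ….
Reversing it on oghlgj: o−0=o, g−1=f, h−2=f, l−3=i, g−4=c, j−5=e.

office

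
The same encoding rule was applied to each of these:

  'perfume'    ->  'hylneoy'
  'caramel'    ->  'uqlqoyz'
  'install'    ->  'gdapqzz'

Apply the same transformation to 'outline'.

p(15)→h(7) and e(4)→y(24) fit y≡15x+16 (mod 26); the inverse of 15 mod 26 is 7. This is an affine cipher: with a=0,…,z=25, each position x becomes (15x+16) mod 26.
On outline: o(14)→15·14+16≡18=s; u(20)→15·20+16≡4=e; t(19)→15·19+16≡15=p; l(11)→15·11+16≡25=z; i(8)→15·8+16≡6=g; n(13)→15·13+16≡3=d; e(4)→15·4+16≡24=y (all mod 26).

sepzgdy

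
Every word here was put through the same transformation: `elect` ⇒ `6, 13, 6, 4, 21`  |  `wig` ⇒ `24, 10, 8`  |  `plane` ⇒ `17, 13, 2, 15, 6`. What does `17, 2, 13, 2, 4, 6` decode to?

e is letter #5 and maps to 6: an offset of 1. Each letter is replaced by its alphabet position (a=1..z=26) + 1.
Reversing it on 17, 2, 13, 2, 4, 6: 17→(17−1)÷1=16=p, 2→(2−1)÷1=1=a, 13→(13−1)÷1=12=l, 2→(2−1)÷1=1=a, 4→(4−1)÷1=3=c, 6→(6−1)÷1=5=e.

palace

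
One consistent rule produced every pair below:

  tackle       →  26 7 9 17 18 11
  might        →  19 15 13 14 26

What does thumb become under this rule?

Each letter is replaced by its alphabet position (a=1..z=26) + 6.
Applying it to thumb: t=20→26, h=8→14, u=21→27, m=13→19, b=2→8.

26 14 27 19 8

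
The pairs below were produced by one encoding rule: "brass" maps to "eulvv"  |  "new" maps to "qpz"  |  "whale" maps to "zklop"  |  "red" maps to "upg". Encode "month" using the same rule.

pzqwk

The shift depends on letter class: consonant b→e is +3, but vowel a→l is +11. The rule splits by letter class: vowels +11, consonants +3.
Applying it to month: m(cons)+3=p, o(vowel)+11=z, n(cons)+3=q, t(cons)+3=w, h(cons)+3=k.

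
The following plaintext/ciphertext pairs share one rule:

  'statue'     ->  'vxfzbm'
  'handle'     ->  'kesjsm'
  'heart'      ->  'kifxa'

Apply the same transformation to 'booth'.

estzo

In statue: s→v is +3, t→x is +4, a→f is +5, t→z is +6 — the shift increases by 1 each position. Each letter shifts forward by (position + 3), i.e. 3, 4, 5, … — the shift grows by one for each successive letter.
On booth: b+3=e, o+4=s, o+5=t, t+6=z, h+7=o.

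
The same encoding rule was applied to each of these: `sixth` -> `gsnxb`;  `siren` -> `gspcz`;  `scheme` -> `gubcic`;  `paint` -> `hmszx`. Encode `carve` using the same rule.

umpfc

s(18)→g(6) and i(8)→s(18) fit y≡17x+12 (mod 26); the inverse of 17 mod 26 is 23. Treating letters as 0–25, the rule is x ↦ 17x + 12 (mod 26).
For carve: c(2)→17·2+12≡20=u; a(0)→17·0+12≡12=m; r(17)→17·17+12≡15=p; v(21)→17·21+12≡5=f; e(4)→17·4+12≡2=c (all mod 26).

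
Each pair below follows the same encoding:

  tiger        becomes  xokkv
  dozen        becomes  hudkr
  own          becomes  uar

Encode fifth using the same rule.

Vowels shift forward by 6 and consonants shift forward by 4.
Applying it to fifth: f(cons)+4=j, i(vowel)+6=o, f(cons)+4=j, t(cons)+4=x, h(cons)+4=l.

jojxl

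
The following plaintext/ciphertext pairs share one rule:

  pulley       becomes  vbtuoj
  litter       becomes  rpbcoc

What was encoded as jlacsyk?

destiny

In pulley: p→v is +6, u→b is +7, l→t is +8, l→u is +9 — the shift increases by 1 each position. Letter i (0-indexed) is shifted by i+6, so successive shifts are 6, 7, 8, ….
Reversing it on jlacsyk: j−6=d, l−7=e, a−8=s, c−9=t, s−10=i, y−11=n, k−12=y.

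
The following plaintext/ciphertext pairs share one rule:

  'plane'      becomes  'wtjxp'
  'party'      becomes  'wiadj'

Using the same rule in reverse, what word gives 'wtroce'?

The shift increases by 1 at each position, starting from +7: 7, 8, 9, ….
Undoing it on wtroce: w−7=p, t−8=l, r−9=i, o−10=e, c−11=r, e−12=s.

pliers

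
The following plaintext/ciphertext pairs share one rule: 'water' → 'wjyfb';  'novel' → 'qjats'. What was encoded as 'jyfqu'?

plate

The output letters match the input read backwards, each shifted +5: water reversed is retaw. Read the word backwards and shift each letter +5.
Undoing it on jyfqu: shift back: j−5=e, y−5=t, f−5=a, q−5=l, u−5=p → etalp; then reverse → plate.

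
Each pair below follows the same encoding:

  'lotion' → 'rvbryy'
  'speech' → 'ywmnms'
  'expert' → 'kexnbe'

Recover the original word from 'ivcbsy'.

In lotion: l→r is +6, o→v is +7, t→b is +8, i→r is +9 — the shift increases by 1 each position. The shift increases by 1 at each position, starting from +6: 6, 7, 8, ….
Undoing it on ivcbsy: i−6=c, v−7=o, c−8=u, b−9=s, s−10=i, y−11=n.

cousin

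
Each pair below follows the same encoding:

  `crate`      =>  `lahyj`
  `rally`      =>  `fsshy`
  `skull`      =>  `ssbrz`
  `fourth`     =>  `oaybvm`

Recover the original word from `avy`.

rot

The output letters match the input read backwards, each shifted +7: crate reversed is etarc. Two steps: reverse the string, then apply a Caesar shift of +7.
Undoing it on avy: shift back: a−7=t, v−7=o, y−7=r → tor; then reverse → rot.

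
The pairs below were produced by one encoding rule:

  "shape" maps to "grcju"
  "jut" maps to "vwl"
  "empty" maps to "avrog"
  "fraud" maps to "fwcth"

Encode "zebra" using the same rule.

ctdgb

The output letters match the input read backwards, each shifted +2: shape reversed is epahs. Two steps: reverse the string, then apply a Caesar shift of +2.
On zebra: reverse → arbez; then shift: a+2=c, r+2=t, b+2=d, e+2=g, z+2=b.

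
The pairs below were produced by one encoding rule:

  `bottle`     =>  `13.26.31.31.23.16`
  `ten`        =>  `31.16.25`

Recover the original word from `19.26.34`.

b is letter #2 and maps to 13: an offset of 11. Letters become their 1-based position plus 11 (so a→12, b→13, …).
Undoing it on 19.26.34: 19→(19−11)÷1=8=h, 26→(26−11)÷1=15=o, 34→(34−11)÷1=23=w.

how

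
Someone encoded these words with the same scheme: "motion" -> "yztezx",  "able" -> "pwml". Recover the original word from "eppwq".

fleet

The output letters match the input read backwards, each shifted +11: motion reversed is noitom. The word is reversed, then every letter is shifted forward by 11.
Undoing it on eppwq: shift back: e−11=t, p−11=e, p−11=e, w−11=l, q−11=f → teelf; then reverse → fleet.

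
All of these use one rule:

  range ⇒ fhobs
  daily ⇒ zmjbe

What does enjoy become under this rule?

The output letters match the input read backwards, each shifted +1: range reversed is egnar. Read the word backwards and shift each letter +1.
On enjoy: reverse → yojne; then shift: y+1=z, o+1=p, j+1=k, n+1=o, e+1=f.

zpkof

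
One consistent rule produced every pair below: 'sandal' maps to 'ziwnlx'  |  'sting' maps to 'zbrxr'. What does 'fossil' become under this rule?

Letter i (0-indexed) is shifted by i+7, so successive shifts are 7, 8, 9, ….
On fossil: f+7=m, o+8=w, s+9=b, s+10=c, i+11=t, l+12=x.

mwbctx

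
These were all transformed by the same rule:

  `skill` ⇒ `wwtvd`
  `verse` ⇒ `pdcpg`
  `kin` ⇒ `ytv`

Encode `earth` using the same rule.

seclp

The word is reversed, then every letter is shifted forward by 11.
On earth: reverse → htrae; then shift: h+11=s, t+11=e, r+11=c, a+11=l, e+11=p.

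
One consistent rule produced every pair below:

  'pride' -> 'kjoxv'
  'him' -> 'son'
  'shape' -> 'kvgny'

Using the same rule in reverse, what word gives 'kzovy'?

The output letters match the input read backwards, each shifted +6: pride reversed is edirp. Read the word backwards and shift each letter +6.
Undoing it on kzovy: shift back: k−6=e, z−6=t, o−6=i, v−6=p, y−6=s → etips; then reverse → spite.

spite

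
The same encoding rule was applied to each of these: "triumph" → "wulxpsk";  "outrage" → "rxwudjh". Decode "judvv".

Compare letters: t→w is +3, r→u is +3, i→l is +3 — a constant shift. Each letter is shifted forward by 3 in the alphabet (a Caesar shift of +3).
Undoing it on judvv: j−3=g, u−3=r, d−3=a, v−3=s, v−3=s.

grass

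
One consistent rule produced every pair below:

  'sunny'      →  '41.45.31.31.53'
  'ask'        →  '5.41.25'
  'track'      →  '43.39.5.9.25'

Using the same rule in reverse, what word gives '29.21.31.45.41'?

minus

With a=1..z=26, the number is 2·pos + 3.
Decoding 29.21.31.45.41: 29→(29−3)÷2=13=m, 21→(21−3)÷2=9=i, 31→(31−3)÷2=14=n, 45→(45−3)÷2=21=u, 41→(41−3)÷2=19=s.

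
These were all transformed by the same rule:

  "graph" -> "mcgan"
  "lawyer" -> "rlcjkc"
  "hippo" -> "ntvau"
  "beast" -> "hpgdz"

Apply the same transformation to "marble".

slxmrp

Shifts by position in graph: pos 0: g→m (+6), pos 1: r→c (+11), pos 2: a→g (+6), pos 3: p→a (+11) — repeating every 2. The shifts repeat in a cycle of length 2: positions 0,1,… shift by +6, +11, then the pattern repeats.
On marble: m+6=s, a+11=l, r+6=x, b+11=m, l+6=r, e+11=p.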